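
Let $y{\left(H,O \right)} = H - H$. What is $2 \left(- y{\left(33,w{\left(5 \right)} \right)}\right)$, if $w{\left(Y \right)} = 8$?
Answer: $0$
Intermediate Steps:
$y{\left(H,O \right)} = 0$
$2 \left(- y{\left(33,w{\left(5 \right)} \right)}\right) = 2 \left(\left(-1\right) 0\right) = 2 \cdot 0 = 0$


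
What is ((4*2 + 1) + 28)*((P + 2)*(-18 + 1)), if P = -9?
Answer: 4403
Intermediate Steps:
((4*2 + 1) + 28)*((P + 2)*(-18 + 1)) = ((4*2 + 1) + 28)*((-9 + 2)*(-18 + 1)) = ((8 + 1) + 28)*(-7*(-17)) = (9 + 28)*119 = 37*119 = 4403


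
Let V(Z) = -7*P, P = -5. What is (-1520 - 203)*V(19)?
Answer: -60305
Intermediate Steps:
V(Z) = 35 (V(Z) = -7*(-5) = 35)
(-1520 - 203)*V(19) = (-1520 - 203)*35 = -1723*35 = -60305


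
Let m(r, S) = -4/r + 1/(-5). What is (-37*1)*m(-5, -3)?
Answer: -111/5 ≈ -22.200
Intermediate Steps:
m(r, S) = -⅕ - 4/r (m(r, S) = -4/r + 1*(-⅕) = -4/r - ⅕ = -⅕ - 4/r)
(-37*1)*m(-5, -3) = (-37*1)*((⅕)*(-20 - 1*(-5))/(-5)) = -37*(-1)*(-20 + 5)/(5*5) = -37*(-1)*(-15)/(5*5) = -37*⅗ = -111/5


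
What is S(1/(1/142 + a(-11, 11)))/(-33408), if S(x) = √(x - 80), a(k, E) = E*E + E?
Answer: -I*√28107340210/626232960 ≈ -0.00026772*I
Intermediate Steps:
a(k, E) = E + E² (a(k, E) = E² + E = E + E²)
S(x) = √(-80 + x)
S(1/(1/142 + a(-11, 11)))/(-33408) = √(-80 + 1/(1/142 + 11*(1 + 11)))/(-33408) = √(-80 + 1/(1/142 + 11*12))*(-1/33408) = √(-80 + 1/(1/142 + 132))*(-1/33408) = √(-80 + 1/(18745/142))*(-1/33408) = √(-80 + 142/18745)*(-1/33408) = √(-1499458/18745)*(-1/33408) = (I*√28107340210/18745)*(-1/33408) = -I*√28107340210/626232960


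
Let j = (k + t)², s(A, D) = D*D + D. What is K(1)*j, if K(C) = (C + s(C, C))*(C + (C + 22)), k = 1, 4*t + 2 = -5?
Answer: 81/2 ≈ 40.500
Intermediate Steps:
t = -7/4 (t = -½ + (¼)*(-5) = -½ - 5/4 = -7/4 ≈ -1.7500)
s(A, D) = D + D² (s(A, D) = D² + D = D + D²)
K(C) = (22 + 2*C)*(C + C*(1 + C)) (K(C) = (C + C*(1 + C))*(C + (C + 22)) = (C + C*(1 + C))*(C + (22 + C)) = (C + C*(1 + C))*(22 + 2*C) = (22 + 2*C)*(C + C*(1 + C)))
j = 9/16 (j = (1 - 7/4)² = (-¾)² = 9/16 ≈ 0.56250)
K(1)*j = (2*1*(22 + 1² + 13*1))*(9/16) = (2*1*(22 + 1 + 13))*(9/16) = (2*1*36)*(9/16) = 72*(9/16) = 81/2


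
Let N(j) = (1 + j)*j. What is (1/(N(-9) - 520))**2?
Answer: 1/200704 ≈ 4.9825e-6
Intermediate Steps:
N(j) = j*(1 + j)
(1/(N(-9) - 520))**2 = (1/(-9*(1 - 9) - 520))**2 = (1/(-9*(-8) - 520))**2 = (1/(72 - 520))**2 = (1/(-448))**2 = (-1/448)**2 = 1/200704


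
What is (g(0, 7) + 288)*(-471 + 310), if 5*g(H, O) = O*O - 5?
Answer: -238924/5 ≈ -47785.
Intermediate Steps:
g(H, O) = -1 + O²/5 (g(H, O) = (O*O - 5)/5 = (O² - 5)/5 = (-5 + O²)/5 = -1 + O²/5)
(g(0, 7) + 288)*(-471 + 310) = ((-1 + (⅕)*7²) + 288)*(-471 + 310) = ((-1 + (⅕)*49) + 288)*(-161) = ((-1 + 49/5) + 288)*(-161) = (44/5 + 288)*(-161) = (1484/5)*(-161) = -238924/5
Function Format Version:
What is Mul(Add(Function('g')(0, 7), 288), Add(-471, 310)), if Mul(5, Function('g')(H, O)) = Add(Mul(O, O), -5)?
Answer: Rational(-238924, 5) ≈ -47785.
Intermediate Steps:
Function('g')(H, O) = Add(-1, Mul(Rational(1, 5), Pow(O, 2))) (Function('g')(H, O) = Mul(Rational(1, 5), Add(Mul(O, O), -5)) = Mul(Rational(1, 5), Add(Pow(O, 2), -5)) = Mul(Rational(1, 5), Add(-5, Pow(O, 2))) = Add(-1, Mul(Rational(1, 5), Pow(O, 2))))
Mul(Add(Function('g')(0, 7), 288), Add(-471, 310)) = Mul(Add(Add(-1, Mul(Rational(1, 5), Pow(7, 2))), 288), Add(-471, 310)) = Mul(Add(Add(-1, Mul(Rational(1, 5), 49)), 288), -161) = Mul(Add(Add(-1, Rational(49, 5)), 288), -161) = Mul(Add(Rational(44, 5), 288), -161) = Mul(Rational(1484, 5), -161) = Rational(-238924, 5)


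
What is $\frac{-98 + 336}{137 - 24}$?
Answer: $\frac{238}{113} \approx 2.1062$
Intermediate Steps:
$\frac{-98 + 336}{137 - 24} = \frac{238}{113}$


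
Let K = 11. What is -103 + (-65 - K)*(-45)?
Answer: 3317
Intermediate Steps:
-103 + (-65 - K)*(-45) = -103 + (-65 - 1*11)*(-45) = -103 + (-65 - 11)*(-45) = -103 - 76*(-45) = -103 + 3420 = 3317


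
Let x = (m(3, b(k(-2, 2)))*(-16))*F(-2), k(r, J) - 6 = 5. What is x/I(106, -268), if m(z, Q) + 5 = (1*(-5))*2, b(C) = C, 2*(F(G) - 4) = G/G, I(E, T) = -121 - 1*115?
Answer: -270/59 ≈ -4.5763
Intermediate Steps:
k(r, J) = 11 (k(r, J) = 6 + 5 = 11)
I(E, T) = -236 (I(E, T) = -121 - 115 = -236)
F(G) = 9/2 (F(G) = 4 + (G/G)/2 = 4 + (½)*1 = 4 + ½ = 9/2)
m(z, Q) = -15 (m(z, Q) = -5 + (1*(-5))*2 = -5 - 5*2 = -5 - 10 = -15)
x = 1080 (x = -15*(-16)*(9/2) = 240*(9/2) = 1080)
x/I(106, -268) = 1080/(-236) = 1080*(-1/236) = -270/59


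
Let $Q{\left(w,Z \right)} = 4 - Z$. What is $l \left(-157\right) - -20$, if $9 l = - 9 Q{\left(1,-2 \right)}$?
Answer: $962$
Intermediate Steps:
$l = -6$ ($l = \frac{\left(-9\right) \left(4 - -2\right)}{9} = \frac{\left(-9\right) \left(4 + 2\right)}{9} = \frac{\left(-9\right) 6}{9} = \frac{1}{9} \left(-54\right) = -6$)
$l \left(-157\right) - -20 = \left(-6\right) \left(-157\right) - -20 = 942 + 20 = 962$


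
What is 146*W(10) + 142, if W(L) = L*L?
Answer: 14742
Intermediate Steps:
W(L) = L²
146*W(10) + 142 = 146*10² + 142 = 146*100 + 142 = 14600 + 142 = 14742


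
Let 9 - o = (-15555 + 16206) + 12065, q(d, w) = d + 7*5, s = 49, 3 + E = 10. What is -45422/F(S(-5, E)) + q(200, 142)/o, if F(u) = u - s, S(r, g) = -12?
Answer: 577163019/775127 ≈ 744.60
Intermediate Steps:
E = 7 (E = -3 + 10 = 7)
q(d, w) = 35 + d (q(d, w) = d + 35 = 35 + d)
F(u) = -49 + u (F(u) = u - 1*49 = u - 49 = -49 + u)
o = -12707 (o = 9 - ((-15555 + 16206) + 12065) = 9 - (651 + 12065) = 9 - 1*12716 = 9 - 12716 = -12707)
-45422/F(S(-5, E)) + q(200, 142)/o = -45422/(-49 - 12) + (35 + 200)/(-12707) = -45422/(-61) + 235*(-1/12707) = -45422*(-1/61) - 235/12707 = 45422/61 - 235/12707 = 577163019/775127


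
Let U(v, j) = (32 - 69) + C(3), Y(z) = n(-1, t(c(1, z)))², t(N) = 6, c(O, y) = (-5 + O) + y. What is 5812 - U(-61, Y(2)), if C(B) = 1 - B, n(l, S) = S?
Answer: 5851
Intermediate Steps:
c(O, y) = -5 + O + y
Y(z) = 36 (Y(z) = 6² = 36)
U(v, j) = -39 (U(v, j) = (32 - 69) + (1 - 1*3) = -37 + (1 - 3) = -37 - 2 = -39)
5812 - U(-61, Y(2)) = 5812 - 1*(-39) = 5812 + 39 = 5851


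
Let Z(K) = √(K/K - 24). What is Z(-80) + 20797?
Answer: 20797 + I*√23 ≈ 20797.0 + 4.7958*I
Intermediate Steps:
Z(K) = I*√23 (Z(K) = √(1 - 24) = √(-23) = I*√23)
Z(-80) + 20797 = I*√23 + 20797 = 20797 + I*√23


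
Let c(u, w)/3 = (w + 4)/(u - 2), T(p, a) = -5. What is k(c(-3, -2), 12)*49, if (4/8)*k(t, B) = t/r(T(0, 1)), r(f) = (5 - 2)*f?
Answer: 196/25 ≈ 7.8400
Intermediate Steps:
r(f) = 3*f
c(u, w) = 3*(4 + w)/(-2 + u) (c(u, w) = 3*((w + 4)/(u - 2)) = 3*((4 + w)/(-2 + u)) = 3*(4 + w)/(-2 + u))
k(t, B) = -2*t/15 (k(t, B) = 2*(t/((3*(-5)))) = 2*(t/(-15)) = 2*(t*(-1/15)) = 2*(-t/15) = -2*t/15)
k(c(-3, -2), 12)*49 = -2*(4 - 2)/(5*(-2 - 3))*49 = -2*2/(5*(-5))*49 = -2*(-1)*2/(5*5)*49 = -2/15*(-6/5)*49 = (4/25)*49 = 196/25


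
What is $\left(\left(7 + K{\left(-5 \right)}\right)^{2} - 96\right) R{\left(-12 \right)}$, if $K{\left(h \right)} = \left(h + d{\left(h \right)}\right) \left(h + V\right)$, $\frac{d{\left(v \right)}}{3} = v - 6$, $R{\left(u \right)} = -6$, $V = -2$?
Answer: $-446598$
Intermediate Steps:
$d{\left(v \right)} = -18 + 3 v$ ($d{\left(v \right)} = 3 \left(v - 6\right) = 3 \left(-6 + v\right) = -18 + 3 v$)
$K{\left(h \right)} = \left(-18 + 4 h\right) \left(-2 + h\right)$ ($K{\left(h \right)} = \left(h + \left(-18 + 3 h\right)\right) \left(h - 2\right) = \left(-18 + 4 h\right) \left(-2 + h\right)$)
$\left(\left(7 + K{\left(-5 \right)}\right)^{2} - 96\right) R{\left(-12 \right)} = \left(\left(7 + \left(36 - -130 + 4 \left(-5\right)^{2}\right)\right)^{2} - 96\right) \left(-6\right) = \left(\left(7 + \left(36 + 130 + 4 \cdot 25\right)\right)^{2} - 96\right) \left(-6\right) = \left(\left(7 + \left(36 + 130 + 100\right)\right)^{2} - 96\right) \left(-6\right) = \left(\left(7 + 266\right)^{2} - 96\right) \left(-6\right) = \left(273^{2} - 96\right) \left(-6\right) = \left(74529 - 96\right) \left(-6\right) = 74433 \left(-6\right) = -446598$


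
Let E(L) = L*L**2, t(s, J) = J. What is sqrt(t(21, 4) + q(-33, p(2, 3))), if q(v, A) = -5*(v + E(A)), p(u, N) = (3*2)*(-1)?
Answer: sqrt(1249) ≈ 35.341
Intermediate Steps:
p(u, N) = -6 (p(u, N) = 6*(-1) = -6)
E(L) = L**3
q(v, A) = -5*v - 5*A**3 (q(v, A) = -5*(v + A**3) = -5*v - 5*A**3)
sqrt(t(21, 4) + q(-33, p(2, 3))) = sqrt(4 + (-5*(-33) - 5*(-6)**3)) = sqrt(4 + (165 - 5*(-216))) = sqrt(4 + (165 + 1080)) = sqrt(4 + 1245) = sqrt(1249)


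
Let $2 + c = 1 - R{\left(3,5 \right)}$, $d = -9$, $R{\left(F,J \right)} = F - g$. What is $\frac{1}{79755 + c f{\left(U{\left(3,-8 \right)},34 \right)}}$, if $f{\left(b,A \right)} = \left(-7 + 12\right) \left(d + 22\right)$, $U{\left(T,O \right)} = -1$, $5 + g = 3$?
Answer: $\frac{1}{79365} \approx 1.26 \cdot 10^{-5}$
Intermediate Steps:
$g = -2$ ($g = -5 + 3 = -2$)
$R{\left(F,J \right)} = 2 + F$ ($R{\left(F,J \right)} = F - -2 = F + 2 = 2 + F$)
$c = -6$ ($c = -2 + \left(1 - \left(2 + 3\right)\right) = -2 + \left(1 - 5\right) = -2 - 4 = -6$)
$f{\left(b,A \right)} = 65$ ($f{\left(b,A \right)} = \left(-7 + 12\right) \left(-9 + 22\right) = 5 \cdot 13 = 65$)
$\frac{1}{79755 + c f{\left(U{\left(3,-8 \right)},34 \right)}} = \frac{1}{79755 - 390} = \frac{1}{79365}$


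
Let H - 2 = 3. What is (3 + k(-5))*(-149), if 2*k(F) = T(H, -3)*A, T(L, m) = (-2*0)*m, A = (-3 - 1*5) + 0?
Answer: -447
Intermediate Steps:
H = 5 (H = 2 + 3 = 5)
A = -8 (A = (-3 - 5) + 0 = -8 + 0 = -8)
T(L, m) = 0 (T(L, m) = 0*m = 0)
k(F) = 0 (k(F) = (0*(-8))/2 = (1/2)*0 = 0)
(3 + k(-5))*(-149) = (3 + 0)*(-149) = 3*(-149) = -447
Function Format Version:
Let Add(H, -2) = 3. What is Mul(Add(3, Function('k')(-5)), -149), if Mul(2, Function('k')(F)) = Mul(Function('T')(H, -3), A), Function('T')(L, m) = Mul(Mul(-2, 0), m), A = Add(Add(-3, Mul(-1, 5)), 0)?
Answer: -447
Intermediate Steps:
H = 5 (H = Add(2, 3) = 5)
A = -8 (A = Add(Add(-3, -5), 0) = Add(-8, 0) = -8)
Function('T')(L, m) = 0 (Function('T')(L, m) = Mul(0, m) = 0)
Function('k')(F) = 0 (Function('k')(F) = Mul(Rational(1, 2), Mul(0, -8)) = Mul(Rational(1, 2), 0) = 0)
Mul(Add(3, Function('k')(-5)), -149) = Mul(Add(3, 0), -149) = Mul(3, -149) = -447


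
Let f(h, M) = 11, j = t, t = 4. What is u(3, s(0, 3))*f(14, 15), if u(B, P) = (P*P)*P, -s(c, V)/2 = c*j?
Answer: 0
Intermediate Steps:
j = 4
s(c, V) = -8*c (s(c, V) = -2*c*4 = -8*c)
u(B, P) = P³ (u(B, P) = P²*P = P³)
u(3, s(0, 3))*f(14, 15) = (-8*0)³*11 = 0³*11 = 0*11 = 0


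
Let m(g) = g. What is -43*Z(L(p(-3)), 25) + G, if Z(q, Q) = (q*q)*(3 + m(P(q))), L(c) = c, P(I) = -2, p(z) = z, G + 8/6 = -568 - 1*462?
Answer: -4255/3 ≈ -1418.3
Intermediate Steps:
G = -3094/3 (G = -4/3 + (-568 - 1*462) = -4/3 + (-568 - 462) = -4/3 - 1030 = -3094/3 ≈ -1031.3)
Z(q, Q) = q**2 (Z(q, Q) = (q*q)*(3 - 2) = q**2*1 = q**2)
-43*Z(L(p(-3)), 25) + G = -43*(-3)**2 - 3094/3 = -43*9 - 3094/3 = -387 - 3094/3 = -4255/3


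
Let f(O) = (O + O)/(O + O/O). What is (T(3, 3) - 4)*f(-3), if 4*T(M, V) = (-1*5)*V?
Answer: -93/4 ≈ -23.250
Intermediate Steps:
T(M, V) = -5*V/4 (T(M, V) = ((-1*5)*V)/4 = (-5*V)/4 = -5*V/4)
f(O) = 2*O/(1 + O) (f(O) = (2*O)/(O + 1) = (2*O)/(1 + O) = 2*O/(1 + O))
(T(3, 3) - 4)*f(-3) = (-5/4*3 - 4)*(2*(-3)/(1 - 3)) = (-15/4 - 4)*(2*(-3)/(-2)) = -31*(-3)*(-1)/(2*2) = -31/4*3 = -93/4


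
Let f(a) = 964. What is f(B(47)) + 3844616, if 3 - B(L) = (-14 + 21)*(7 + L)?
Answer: 3845580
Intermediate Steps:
B(L) = -46 - 7*L (B(L) = 3 - (-14 + 21)*(7 + L) = 3 - 7*(7 + L) = 3 - (49 + 7*L) = 3 + (-49 - 7*L) = -46 - 7*L)
f(B(47)) + 3844616 = 964 + 3844616 = 3845580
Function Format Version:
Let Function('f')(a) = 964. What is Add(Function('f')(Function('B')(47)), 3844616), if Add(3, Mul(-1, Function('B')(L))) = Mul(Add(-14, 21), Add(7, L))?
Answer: 3845580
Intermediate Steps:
Function('B')(L) = Add(-46, Mul(-7, L)) (Function('B')(L) = Add(3, Mul(-1, Mul(Add(-14, 21), Add(7, L)))) = Add(3, Mul(-1, Mul(7, Add(7, L)))) = Add(3, Mul(-1, Add(49, Mul(7, L)))) = Add(3, Add(-49, Mul(-7, L))) = Add(-46, Mul(-7, L)))
Add(Function('f')(Function('B')(47)), 3844616) = Add(964, 3844616) = 3845580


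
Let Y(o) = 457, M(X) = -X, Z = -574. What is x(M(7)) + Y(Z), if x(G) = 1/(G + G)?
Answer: 6397/14 ≈ 456.93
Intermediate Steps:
x(G) = 1/(2*G)
x(M(7)) + Y(Z) = 1/(2*((-1*7))) + 457 = (½)/(-7) + 457 = (½)*(-⅐) + 457 = -1/14 + 457 = 6397/14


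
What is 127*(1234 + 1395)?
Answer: 333883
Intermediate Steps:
127*(1234 + 1395) = 127*2629 = 333883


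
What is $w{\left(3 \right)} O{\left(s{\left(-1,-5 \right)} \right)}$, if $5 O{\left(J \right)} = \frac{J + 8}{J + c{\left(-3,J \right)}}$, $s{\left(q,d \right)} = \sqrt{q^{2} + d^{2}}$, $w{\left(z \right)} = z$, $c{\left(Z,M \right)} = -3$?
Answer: $\frac{30}{17} + \frac{33 \sqrt{26}}{85} \approx 3.7443$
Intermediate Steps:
$s{\left(q,d \right)} = \sqrt{d^{2} + q^{2}}$
$O{\left(J \right)} = \frac{8 + J}{5 \left(-3 + J\right)}$ ($O{\left(J \right)} = \frac{\left(J + 8\right) \frac{1}{J - 3}}{5} = \frac{\left(8 + J\right) \frac{1}{-3 + J}}{5} = \frac{\frac{1}{-3 + J} \left(8 + J\right)}{5} = \frac{8 + J}{5 \left(-3 + J\right)}$)
$w{\left(3 \right)} O{\left(s{\left(-1,-5 \right)} \right)} = 3 \frac{8 + \sqrt{\left(-5\right)^{2} + \left(-1\right)^{2}}}{5 \left(-3 + \sqrt{\left(-5\right)^{2} + \left(-1\right)^{2}}\right)} = 3 \frac{8 + \sqrt{25 + 1}}{5 \left(-3 + \sqrt{25 + 1}\right)} = 3 \frac{8 + \sqrt{26}}{5 \left(-3 + \sqrt{26}\right)} = \frac{3 \left(8 + \sqrt{26}\right)}{5 \left(-3 + \sqrt{26}\right)}$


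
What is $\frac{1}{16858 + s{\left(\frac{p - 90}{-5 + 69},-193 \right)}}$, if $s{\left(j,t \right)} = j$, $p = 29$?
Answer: $\frac{64}{1078851} \approx 5.9322 \cdot 10^{-5}$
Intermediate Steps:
$\frac{1}{16858 + s{\left(\frac{p - 90}{-5 + 69},-193 \right)}} = \frac{1}{16858 + \frac{29 - 90}{-5 + 69}} = \frac{1}{16858 - \frac{61}{64}} = \frac{1}{\frac{1078851}{64}} = \frac{64}{1078851}$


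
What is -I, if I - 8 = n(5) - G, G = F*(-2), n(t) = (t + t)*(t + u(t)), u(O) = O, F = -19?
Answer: -70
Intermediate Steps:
n(t) = 4*t² (n(t) = (t + t)*(t + t) = (2*t)*(2*t) = 4*t²)
G = 38 (G = -19*(-2) = 38)
I = 70 (I = 8 + (4*5² - 1*38) = 8 + (4*25 - 38) = 8 + (100 - 38) = 8 + 62 = 70)
-I = -1*70 = -70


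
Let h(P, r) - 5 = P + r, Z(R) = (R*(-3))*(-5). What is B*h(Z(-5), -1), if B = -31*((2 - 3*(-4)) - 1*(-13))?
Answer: 59427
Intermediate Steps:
Z(R) = 15*R (Z(R) = -3*R*(-5) = 15*R)
h(P, r) = 5 + P + r (h(P, r) = 5 + (P + r) = 5 + P + r)
B = -837 (B = -31*((2 + 12) + 13) = -31*(14 + 13) = -31*27 = -837)
B*h(Z(-5), -1) = -837*(5 + 15*(-5) - 1) = -837*(5 - 75 - 1) = -837*(-71) = 59427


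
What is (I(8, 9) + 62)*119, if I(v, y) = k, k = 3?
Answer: 7735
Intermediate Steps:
I(v, y) = 3
(I(8, 9) + 62)*119 = (3 + 62)*119 = 65*119 = 7735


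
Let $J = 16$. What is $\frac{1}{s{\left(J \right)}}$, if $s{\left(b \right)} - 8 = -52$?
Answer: $- \frac{1}{44} \approx -0.022727$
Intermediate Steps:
$s{\left(b \right)} = -44$ ($s{\left(b \right)} = 8 - 52 = -44$)
$\frac{1}{s{\left(J \right)}} = \frac{1}{-44} = - \frac{1}{44}$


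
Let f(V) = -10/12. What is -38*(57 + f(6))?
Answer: -6403/3 ≈ -2134.3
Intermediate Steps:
f(V) = -5/6 (f(V) = -10*1/12 = -5/6)
-38*(57 + f(6)) = -38*(57 - 5/6) = -38*337/6 = -6403/3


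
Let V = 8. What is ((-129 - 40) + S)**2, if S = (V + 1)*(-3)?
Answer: 38416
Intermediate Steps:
S = -27 (S = (8 + 1)*(-3) = 9*(-3) = -27)
((-129 - 40) + S)**2 = ((-129 - 40) - 27)**2 = (-169 - 27)**2 = (-196)**2 = 38416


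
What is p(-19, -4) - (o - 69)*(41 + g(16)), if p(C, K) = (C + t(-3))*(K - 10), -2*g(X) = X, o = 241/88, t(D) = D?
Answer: 19957/8 ≈ 2494.6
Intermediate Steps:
o = 241/88 (o = 241*(1/88) = 241/88 ≈ 2.7386)
g(X) = -X/2
p(C, K) = (-10 + K)*(-3 + C) (p(C, K) = (C - 3)*(K - 10) = (-3 + C)*(-10 + K) = (-10 + K)*(-3 + C))
p(-19, -4) - (o - 69)*(41 + g(16)) = (30 - 10*(-19) - 3*(-4) - 19*(-4)) - (241/88 - 69)*(41 - 1/2*16) = (30 + 190 + 12 + 76) - (-5831)*(41 - 8)/88 = 308 - (-5831)*33/88 = 308 - 1*(-17493/8) = 308 + 17493/8 = 19957/8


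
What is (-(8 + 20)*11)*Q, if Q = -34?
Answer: 10472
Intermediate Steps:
(-(8 + 20)*11)*Q = (-(8 + 20)*11)*(-34) = (-1*28*11)*(-34) = -28*11*(-34) = -308*(-34) = 10472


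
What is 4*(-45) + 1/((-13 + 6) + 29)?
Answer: -3959/22 ≈ -179.95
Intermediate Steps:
4*(-45) + 1/((-13 + 6) + 29) = -180 + 1/(-7 + 29) = -180 + 1/22 = -3959/22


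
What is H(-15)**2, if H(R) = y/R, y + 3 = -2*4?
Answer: 121/225 ≈ 0.53778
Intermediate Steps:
y = -11 (y = -3 - 2*4 = -3 - 8 = -11)
H(R) = -11/R
H(-15)**2 = (-11/(-15))**2 = (-11*(-1/15))**2 = (11/15)**2 = 121/225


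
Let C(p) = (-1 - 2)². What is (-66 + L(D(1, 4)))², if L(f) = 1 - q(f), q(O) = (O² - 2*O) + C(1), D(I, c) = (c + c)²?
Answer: 16337764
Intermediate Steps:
C(p) = 9 (C(p) = (-3)² = 9)
D(I, c) = 4*c² (D(I, c) = (2*c)² = 4*c²)
q(O) = 9 + O² - 2*O (q(O) = (O² - 2*O) + 9 = 9 + O² - 2*O)
L(f) = -8 - f² + 2*f (L(f) = 1 - (9 + f² - 2*f) = 1 + (-9 - f² + 2*f) = -8 - f² + 2*f)
(-66 + L(D(1, 4)))² = (-66 + (-8 - (4*4²)² + 2*(4*4²)))² = (-66 + (-8 - (4*16)² + 2*(4*16)))² = (-66 + (-8 - 1*64² + 2*64))² = (-66 + (-8 - 1*4096 + 128))² = (-66 + (-8 - 4096 + 128))² = (-66 - 3976)² = (-4042)² = 16337764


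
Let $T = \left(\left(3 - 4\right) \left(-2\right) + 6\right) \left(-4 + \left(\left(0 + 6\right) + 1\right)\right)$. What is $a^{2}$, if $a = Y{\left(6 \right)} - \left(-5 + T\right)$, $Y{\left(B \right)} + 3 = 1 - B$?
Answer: $729$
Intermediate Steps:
$Y{\left(B \right)} = -2 - B$ ($Y{\left(B \right)} = -3 - \left(-1 + B\right) = -2 - B$)
$T = 24$ ($T = \left(\left(-1\right) \left(-2\right) + 6\right) \left(-4 + \left(6 + 1\right)\right) = \left(2 + 6\right) \left(-4 + 7\right) = 8 \cdot 3 = 24$)
$a = -27$ ($a = \left(-2 - 6\right) + \left(5 - 24\right) = -8 - 19 = -27$)
$a^{2} = \left(-27\right)^{2} = 729$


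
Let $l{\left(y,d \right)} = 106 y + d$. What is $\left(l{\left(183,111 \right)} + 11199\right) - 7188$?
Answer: $23520$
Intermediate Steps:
$l{\left(y,d \right)} = d + 106 y$
$\left(l{\left(183,111 \right)} + 11199\right) - 7188 = \left(\left(111 + 106 \cdot 183\right) + 11199\right) - 7188 = \left(\left(111 + 19398\right) + 11199\right) - 7188 = \left(19509 + 11199\right) - 7188 = 30708 - 7188 = 23520$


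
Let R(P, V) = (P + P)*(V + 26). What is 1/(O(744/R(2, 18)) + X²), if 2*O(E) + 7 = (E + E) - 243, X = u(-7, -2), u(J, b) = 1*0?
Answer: -22/2657 ≈ -0.0082800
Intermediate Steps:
R(P, V) = 2*P*(26 + V) (R(P, V) = (2*P)*(26 + V) = 2*P*(26 + V))
u(J, b) = 0
X = 0
O(E) = -125 + E (O(E) = -7/2 + ((E + E) - 243)/2 = -7/2 + (2*E - 243)/2 = -7/2 + (-243 + 2*E)/2 = -7/2 + (-243/2 + E) = -125 + E)
1/(O(744/R(2, 18)) + X²) = 1/((-125 + 744/((2*2*(26 + 18)))) + 0²) = 1/((-125 + 744/((2*2*44))) + 0) = 1/((-125 + 744/176) + 0) = 1/((-125 + 744*(1/176)) + 0) = 1/((-125 + 93/22) + 0) = 1/(-2657/22 + 0) = 1/(-2657/22) = -22/2657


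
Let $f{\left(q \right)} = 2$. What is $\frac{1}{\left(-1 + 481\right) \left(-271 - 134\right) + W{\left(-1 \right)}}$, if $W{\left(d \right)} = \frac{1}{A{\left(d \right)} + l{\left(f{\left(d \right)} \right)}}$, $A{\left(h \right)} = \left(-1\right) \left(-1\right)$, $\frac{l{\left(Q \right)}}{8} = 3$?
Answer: $- \frac{25}{4859999} \approx -5.144 \cdot 10^{-6}$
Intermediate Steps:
$l{\left(Q \right)} = 24$ ($l{\left(Q \right)} = 8 \cdot 3 = 24$)
$A{\left(h \right)} = 1$
$W{\left(d \right)} = \frac{1}{25}$ ($W{\left(d \right)} = \frac{1}{1 + 24} = \frac{1}{25}$)
$\frac{1}{\left(-1 + 481\right) \left(-271 - 134\right) + W{\left(-1 \right)}} = \frac{1}{\left(-1 + 481\right) \left(-271 - 134\right) + \frac{1}{25}} = \frac{1}{480 \left(-405\right) + \frac{1}{25}} = \frac{1}{-194400 + \frac{1}{25}} = \frac{1}{- \frac{4859999}{25}} = - \frac{25}{4859999}$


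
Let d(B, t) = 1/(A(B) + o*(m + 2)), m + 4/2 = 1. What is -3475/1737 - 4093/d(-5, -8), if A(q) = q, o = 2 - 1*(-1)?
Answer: 14215607/1737 ≈ 8184.0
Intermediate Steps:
m = -1 (m = -2 + 1 = -1)
o = 3 (o = 2 + 1 = 3)
d(B, t) = 1/(3 + B) (d(B, t) = 1/(B + 3*(-1 + 2)) = 1/(B + 3*1) = 1/(B + 3) = 1/(3 + B))
-3475/1737 - 4093/d(-5, -8) = -3475/1737 - 4093/(1/(3 - 5)) = -3475*1/1737 - 4093/(1/(-2)) = -3475/1737 - 4093/(-1/2) = -3475/1737 - 4093*(-2) = -3475/1737 + 8186 = 14215607/1737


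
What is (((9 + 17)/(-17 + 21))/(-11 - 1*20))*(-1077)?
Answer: 14001/62 ≈ 225.82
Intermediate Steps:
(((9 + 17)/(-17 + 21))/(-11 - 1*20))*(-1077) = ((26/4)/(-11 - 20))*(-1077) = ((26*(1/4))/(-31))*(-1077) = ((13/2)*(-1/31))*(-1077) = -13/62*(-1077) = 14001/62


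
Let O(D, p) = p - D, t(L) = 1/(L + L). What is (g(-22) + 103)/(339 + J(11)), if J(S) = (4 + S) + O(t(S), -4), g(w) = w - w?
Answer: 2266/7699 ≈ 0.29432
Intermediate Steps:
t(L) = 1/(2*L)
g(w) = 0
J(S) = S - 1/(2*S) (J(S) = (4 + S) + (-4 - 1/(2*S)) = S - 1/(2*S))
(g(-22) + 103)/(339 + J(11)) = (0 + 103)/(339 + (11 - ½/11)) = 103/(339 + (11 - ½*1/11)) = 103/(339 + (11 - 1/22)) = 103/(339 + 241/22) = 103/(7699/22) = 103*(22/7699) = 2266/7699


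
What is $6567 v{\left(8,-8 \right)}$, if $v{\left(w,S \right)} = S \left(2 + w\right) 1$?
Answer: $-525360$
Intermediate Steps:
$v{\left(w,S \right)} = S \left(2 + w\right)$
$6567 v{\left(8,-8 \right)} = 6567 \left(- 8 \left(2 + 8\right)\right) = 6567 \left(\left(-8\right) 10\right) = 6567 \left(-80\right) = -525360$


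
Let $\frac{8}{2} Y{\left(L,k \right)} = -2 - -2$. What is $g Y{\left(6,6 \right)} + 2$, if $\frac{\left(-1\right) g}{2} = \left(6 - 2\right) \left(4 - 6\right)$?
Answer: $2$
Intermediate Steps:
$Y{\left(L,k \right)} = 0$ ($Y{\left(L,k \right)} = \frac{-2 - -2}{4} = \frac{-2 + 2}{4} = \frac{1}{4} \cdot 0 = 0$)
$g = 16$ ($g = - 2 \left(6 - 2\right) \left(4 - 6\right) = - 2 \cdot 4 \left(-2\right) = \left(-2\right) \left(-8\right) = 16$)
$g Y{\left(6,6 \right)} + 2 = 16 \cdot 0 + 2 = 0 + 2 = 2$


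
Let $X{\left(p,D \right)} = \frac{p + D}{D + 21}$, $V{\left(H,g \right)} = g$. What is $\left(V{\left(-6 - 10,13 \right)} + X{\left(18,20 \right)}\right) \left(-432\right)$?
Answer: $- \frac{246672}{41} \approx -6016.4$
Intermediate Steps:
$X{\left(p,D \right)} = \frac{D + p}{21 + D}$
$\left(V{\left(-6 - 10,13 \right)} + X{\left(18,20 \right)}\right) \left(-432\right) = \left(13 + \frac{20 + 18}{21 + 20}\right) \left(-432\right) = \left(13 + \frac{1}{41} \cdot 38\right) \left(-432\right) = \left(13 + \frac{38}{41}\right) \left(-432\right) = \frac{571}{41} \left(-432\right) = - \frac{246672}{41}$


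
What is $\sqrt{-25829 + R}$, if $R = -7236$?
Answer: $i \sqrt{33065} \approx 181.84 i$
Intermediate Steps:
$\sqrt{-25829 + R} = \sqrt{-25829 - 7236} = \sqrt{-33065} = i \sqrt{33065}$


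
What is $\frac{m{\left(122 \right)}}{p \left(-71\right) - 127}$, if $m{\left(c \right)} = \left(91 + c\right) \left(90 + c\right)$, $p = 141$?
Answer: $- \frac{22578}{5069} \approx -4.4541$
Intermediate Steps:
$m{\left(c \right)} = \left(90 + c\right) \left(91 + c\right)$
$\frac{m{\left(122 \right)}}{p \left(-71\right) - 127} = \frac{8190 + 122^{2} + 181 \cdot 122}{141 \left(-71\right) - 127} = \frac{8190 + 14884 + 22082}{-10011 - 127} = \frac{45156}{-10138} = 45156 \left(- \frac{1}{10138}\right) = - \frac{22578}{5069}$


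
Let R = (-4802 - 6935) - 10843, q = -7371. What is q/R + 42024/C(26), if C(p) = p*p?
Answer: 238471179/3816020 ≈ 62.492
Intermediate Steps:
C(p) = p**2
R = -22580 (R = -11737 - 10843 = -22580)
q/R + 42024/C(26) = -7371/(-22580) + 42024/(26**2) = -7371*(-1/22580) + 42024/676 = 7371/22580 + 42024*(1/676) = 7371/22580 + 10506/169 = 238471179/3816020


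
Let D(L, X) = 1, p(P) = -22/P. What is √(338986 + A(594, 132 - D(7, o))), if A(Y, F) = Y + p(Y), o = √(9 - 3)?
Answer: √27505977/9 ≈ 582.74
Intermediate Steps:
o = √6 ≈ 2.4495
A(Y, F) = Y - 22/Y
√(338986 + A(594, 132 - D(7, o))) = √(338986 + (594 - 22/594)) = √(338986 + (594 - 22*1/594)) = √(338986 + (594 - 1/27)) = √(338986 + 16037/27) = √(9168659/27) = √27505977/9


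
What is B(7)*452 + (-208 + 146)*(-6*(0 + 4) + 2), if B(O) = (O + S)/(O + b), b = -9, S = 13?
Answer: -3156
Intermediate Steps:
B(O) = (13 + O)/(-9 + O) (B(O) = (O + 13)/(O - 9) = (13 + O)/(-9 + O))
B(7)*452 + (-208 + 146)*(-6*(0 + 4) + 2) = ((13 + 7)/(-9 + 7))*452 + (-208 + 146)*(-6*(0 + 4) + 2) = (20/(-2))*452 - 62*(-6*4 + 2) = -½*20*452 - 62*(-24 + 2) = -10*452 - 62*(-22) = -4520 + 1364 = -3156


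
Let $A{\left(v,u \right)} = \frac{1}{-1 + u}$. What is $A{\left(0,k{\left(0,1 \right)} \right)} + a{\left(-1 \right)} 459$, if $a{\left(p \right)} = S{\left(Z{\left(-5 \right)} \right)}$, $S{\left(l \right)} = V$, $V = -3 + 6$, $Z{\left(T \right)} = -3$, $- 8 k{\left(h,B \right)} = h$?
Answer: $1376$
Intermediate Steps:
$k{\left(h,B \right)} = - \frac{h}{8}$
$V = 3$
$S{\left(l \right)} = 3$
$a{\left(p \right)} = 3$
$A{\left(0,k{\left(0,1 \right)} \right)} + a{\left(-1 \right)} 459 = \frac{1}{-1 - 0} + 3 \cdot 459 = \frac{1}{-1 + 0} + 1377 = \frac{1}{-1} + 1377 = -1 + 1377 = 1376$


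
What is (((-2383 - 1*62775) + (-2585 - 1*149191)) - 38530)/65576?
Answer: -31933/8197 ≈ -3.8957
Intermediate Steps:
(((-2383 - 1*62775) + (-2585 - 1*149191)) - 38530)/65576 = (((-2383 - 62775) + (-2585 - 149191)) - 38530)*(1/65576) = ((-65158 - 151776) - 38530)*(1/65576) = (-216934 - 38530)*(1/65576) = -255464*1/65576 = -31933/8197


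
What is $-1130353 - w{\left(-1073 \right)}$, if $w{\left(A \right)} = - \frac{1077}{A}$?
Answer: $- \frac{1212869846}{1073} \approx -1.1304 \cdot 10^{6}$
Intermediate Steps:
$-1130353 - w{\left(-1073 \right)} = -1130353 - - \frac{1077}{-1073} = -1130353 - \left(-1077\right) \left(- \frac{1}{1073}\right) = -1130353 - \frac{1077}{1073} = - \frac{1212869846}{1073}$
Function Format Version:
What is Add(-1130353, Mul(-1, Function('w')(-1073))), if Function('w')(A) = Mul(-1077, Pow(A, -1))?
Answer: Rational(-1212869846, 1073) ≈ -1.1304e+6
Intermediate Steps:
Add(-1130353, Mul(-1, Function('w')(-1073))) = Add(-1130353, Mul(-1, Mul(-1077, Pow(-1073, -1)))) = Add(-1130353, Mul(-1, Mul(-1077, Rational(-1, 1073)))) = Add(-1130353, Mul(-1, Rational(1077, 1073))) = Add(-1130353, Rational(-1077, 1073)) = Rational(-1212869846, 1073)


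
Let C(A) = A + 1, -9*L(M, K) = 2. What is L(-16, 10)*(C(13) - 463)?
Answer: 898/9 ≈ 99.778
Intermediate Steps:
L(M, K) = -2/9 (L(M, K) = -⅑*2 = -2/9)
C(A) = 1 + A
L(-16, 10)*(C(13) - 463) = -2*((1 + 13) - 463)/9 = -2*(14 - 463)/9 = -2/9*(-449) = 898/9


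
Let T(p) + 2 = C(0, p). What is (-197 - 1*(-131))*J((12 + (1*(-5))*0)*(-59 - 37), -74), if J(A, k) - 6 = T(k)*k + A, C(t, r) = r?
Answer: -295548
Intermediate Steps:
T(p) = -2 + p
J(A, k) = 6 + A + k*(-2 + k) (J(A, k) = 6 + ((-2 + k)*k + A) = 6 + (k*(-2 + k) + A) = 6 + (A + k*(-2 + k)) = 6 + A + k*(-2 + k))
(-197 - 1*(-131))*J((12 + (1*(-5))*0)*(-59 - 37), -74) = (-197 - 1*(-131))*(6 + (12 + (1*(-5))*0)*(-59 - 37) - 74*(-2 - 74)) = (-197 + 131)*(6 + (12 - 5*0)*(-96) - 74*(-76)) = -66*(6 + (12 + 0)*(-96) + 5624) = -66*(6 + 12*(-96) + 5624) = -66*(6 - 1152 + 5624) = -66*4478 = -295548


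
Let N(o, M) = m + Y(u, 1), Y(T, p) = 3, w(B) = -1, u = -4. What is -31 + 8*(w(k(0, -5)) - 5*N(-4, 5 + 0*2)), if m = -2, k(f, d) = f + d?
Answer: -79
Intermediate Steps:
k(f, d) = d + f
N(o, M) = 1 (N(o, M) = -2 + 3 = 1)
-31 + 8*(w(k(0, -5)) - 5*N(-4, 5 + 0*2)) = -31 + 8*(-1 - 5*1) = -31 + 8*(-1 - 5) = -31 + 8*(-6) = -31 - 48 = -79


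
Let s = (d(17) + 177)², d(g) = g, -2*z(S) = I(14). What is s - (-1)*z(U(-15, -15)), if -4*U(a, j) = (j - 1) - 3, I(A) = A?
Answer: 37629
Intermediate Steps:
U(a, j) = 1 - j/4 (U(a, j) = -((j - 1) - 3)/4 = -((-1 + j) - 3)/4 = -(-4 + j)/4 = 1 - j/4)
z(S) = -7 (z(S) = -½*14 = -7)
s = 37636 (s = (17 + 177)² = 194² = 37636)
s - (-1)*z(U(-15, -15)) = 37636 - (-1)*(-7) = 37636 - 1*7 = 37636 - 7 = 37629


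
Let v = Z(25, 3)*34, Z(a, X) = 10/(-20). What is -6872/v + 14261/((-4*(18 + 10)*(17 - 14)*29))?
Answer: 66718331/165648 ≈ 402.77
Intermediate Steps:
Z(a, X) = -½ (Z(a, X) = 10*(-1/20) = -½)
v = -17 (v = -½*34 = -17)
-6872/v + 14261/((-4*(18 + 10)*(17 - 14)*29)) = -6872/(-17) + 14261/((-4*(18 + 10)*(17 - 14)*29)) = -6872*(-1/17) + 14261/((-112*3*29)) = 6872/17 + 14261/((-4*84*29)) = 6872/17 + 14261/((-336*29)) = 6872/17 + 14261/(-9744) = 6872/17 + 14261*(-1/9744) = 6872/17 - 14261/9744 = 66718331/165648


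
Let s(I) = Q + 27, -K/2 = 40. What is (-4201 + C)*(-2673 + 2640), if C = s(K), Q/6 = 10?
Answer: 135762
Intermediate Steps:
Q = 60 (Q = 6*10 = 60)
K = -80 (K = -2*40 = -80)
s(I) = 87 (s(I) = 60 + 27 = 87)
C = 87
(-4201 + C)*(-2673 + 2640) = (-4201 + 87)*(-2673 + 2640) = -4114*(-33) = 135762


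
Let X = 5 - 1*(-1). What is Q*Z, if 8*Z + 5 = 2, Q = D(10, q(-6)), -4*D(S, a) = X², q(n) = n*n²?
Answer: 27/8 ≈ 3.3750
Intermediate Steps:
X = 6 (X = 5 + 1 = 6)
q(n) = n³
D(S, a) = -9 (D(S, a) = -¼*6² = -¼*36 = -9)
Q = -9
Z = -3/8 (Z = -5/8 + (⅛)*2 = -5/8 + ¼ = -3/8 ≈ -0.37500)
Q*Z = -9*(-3/8) = 27/8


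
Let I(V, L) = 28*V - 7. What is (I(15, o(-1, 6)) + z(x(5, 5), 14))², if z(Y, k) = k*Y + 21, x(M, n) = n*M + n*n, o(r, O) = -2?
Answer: 1285956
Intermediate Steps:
I(V, L) = -7 + 28*V
x(M, n) = n² + M*n (x(M, n) = M*n + n² = n² + M*n)
z(Y, k) = 21 + Y*k (z(Y, k) = Y*k + 21 = 21 + Y*k)
(I(15, o(-1, 6)) + z(x(5, 5), 14))² = ((-7 + 28*15) + (21 + (5*(5 + 5))*14))² = ((-7 + 420) + (21 + (5*10)*14))² = (413 + (21 + 50*14))² = (413 + (21 + 700))² = (413 + 721)² = 1134² = 1285956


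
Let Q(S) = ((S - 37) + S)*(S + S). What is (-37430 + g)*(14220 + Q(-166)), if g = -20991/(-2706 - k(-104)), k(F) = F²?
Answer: -34599531010716/6761 ≈ -5.1175e+9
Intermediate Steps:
Q(S) = 2*S*(-37 + 2*S) (Q(S) = ((-37 + S) + S)*(2*S) = (-37 + 2*S)*(2*S) = 2*S*(-37 + 2*S))
g = 20991/13522 (g = -20991/(-2706 - 1*(-104)²) = -20991/(-2706 - 1*10816) = -20991/(-2706 - 10816) = -20991/(-13522) = -20991*(-1/13522) = 20991/13522 ≈ 1.5524)
(-37430 + g)*(14220 + Q(-166)) = (-37430 + 20991/13522)*(14220 + 2*(-166)*(-37 + 2*(-166))) = -506107469*(14220 + 2*(-166)*(-37 - 332))/13522 = -506107469*(14220 + 2*(-166)*(-369))/13522 = -506107469*(14220 + 122508)/13522 = -506107469/13522*136728 = -34599531010716/6761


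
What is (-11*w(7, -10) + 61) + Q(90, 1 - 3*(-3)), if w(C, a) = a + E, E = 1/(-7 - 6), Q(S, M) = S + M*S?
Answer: 15104/13 ≈ 1161.8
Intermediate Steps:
E = -1/13 (E = 1/(-13) = -1/13 ≈ -0.076923)
w(C, a) = -1/13 + a (w(C, a) = a - 1/13 = -1/13 + a)
(-11*w(7, -10) + 61) + Q(90, 1 - 3*(-3)) = (-11*(-1/13 - 10) + 61) + 90*(1 + (1 - 3*(-3))) = (-11*(-131/13) + 61) + 90*(1 + (1 + 9)) = (1441/13 + 61) + 90*(1 + 10) = 2234/13 + 90*11 = 2234/13 + 990 = 15104/13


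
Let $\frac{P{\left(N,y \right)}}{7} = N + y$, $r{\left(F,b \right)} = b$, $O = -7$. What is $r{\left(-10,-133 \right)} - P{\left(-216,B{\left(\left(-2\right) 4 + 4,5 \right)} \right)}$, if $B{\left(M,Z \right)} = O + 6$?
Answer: $1386$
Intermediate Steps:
$B{\left(M,Z \right)} = -1$ ($B{\left(M,Z \right)} = -7 + 6 = -1$)
$P{\left(N,y \right)} = 7 N + 7 y$ ($P{\left(N,y \right)} = 7 \left(N + y\right) = 7 N + 7 y$)
$r{\left(-10,-133 \right)} - P{\left(-216,B{\left(\left(-2\right) 4 + 4,5 \right)} \right)} = -133 - \left(7 \left(-216\right) + 7 \left(-1\right)\right) = -133 - \left(-1512 - 7\right) = -133 - -1519 = -133 + 1519 = 1386$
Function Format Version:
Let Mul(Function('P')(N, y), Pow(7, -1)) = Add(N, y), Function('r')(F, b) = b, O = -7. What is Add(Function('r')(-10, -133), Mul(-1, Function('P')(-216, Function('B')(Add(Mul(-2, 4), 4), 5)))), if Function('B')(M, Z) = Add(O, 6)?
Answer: 1386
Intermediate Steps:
Function('B')(M, Z) = -1 (Function('B')(M, Z) = Add(-7, 6) = -1)
Function('P')(N, y) = Add(Mul(7, N), Mul(7, y)) (Function('P')(N, y) = Mul(7, Add(N, y)) = Add(Mul(7, N), Mul(7, y)))
Add(Function('r')(-10, -133), Mul(-1, Function('P')(-216, Function('B')(Add(Mul(-2, 4), 4), 5)))) = Add(-133, Mul(-1, Add(Mul(7, -216), Mul(7, -1)))) = Add(-133, Mul(-1, Add(-1512, -7))) = Add(-133, Mul(-1, -1519)) = Add(-133, 1519) = 1386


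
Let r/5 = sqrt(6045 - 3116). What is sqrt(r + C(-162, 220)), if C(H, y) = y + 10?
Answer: sqrt(230 + 5*sqrt(2929)) ≈ 22.374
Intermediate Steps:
r = 5*sqrt(2929) (r = 5*sqrt(6045 - 3116) = 5*sqrt(2929) ≈ 270.60)
C(H, y) = 10 + y
sqrt(r + C(-162, 220)) = sqrt(5*sqrt(2929) + (10 + 220)) = sqrt(5*sqrt(2929) + 230) = sqrt(230 + 5*sqrt(2929))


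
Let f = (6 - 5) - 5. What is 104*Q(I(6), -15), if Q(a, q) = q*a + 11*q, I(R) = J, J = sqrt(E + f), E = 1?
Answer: -17160 - 1560*I*sqrt(3) ≈ -17160.0 - 2702.0*I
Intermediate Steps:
f = -4 (f = 1 - 5 = -4)
J = I*sqrt(3) (J = sqrt(1 - 4) = sqrt(-3) = I*sqrt(3) ≈ 1.732*I)
I(R) = I*sqrt(3)
Q(a, q) = 11*q + a*q (Q(a, q) = a*q + 11*q = 11*q + a*q)
104*Q(I(6), -15) = 104*(-15*(11 + I*sqrt(3))) = 104*(-165 - 15*I*sqrt(3)) = -17160 - 1560*I*sqrt(3)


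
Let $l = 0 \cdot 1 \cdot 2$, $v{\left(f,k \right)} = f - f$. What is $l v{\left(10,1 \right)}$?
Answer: $0$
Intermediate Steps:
$v{\left(f,k \right)} = 0$
$l = 0$ ($l = 0 \cdot 2 = 0$)
$l v{\left(10,1 \right)} = 0 \cdot 0 = 0$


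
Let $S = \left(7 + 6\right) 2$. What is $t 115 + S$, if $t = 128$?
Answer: $14746$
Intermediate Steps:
$S = 26$ ($S = 13 \cdot 2 = 26$)
$t 115 + S = 128 \cdot 115 + 26 = 14720 + 26 = 14746$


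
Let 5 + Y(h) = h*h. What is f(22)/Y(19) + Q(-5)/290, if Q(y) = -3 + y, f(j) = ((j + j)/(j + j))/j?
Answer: -31183/1135640 ≈ -0.027459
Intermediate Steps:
f(j) = 1/j (f(j) = ((2*j)/((2*j)))/j = ((2*j)*(1/(2*j)))/j = 1/j)
Y(h) = -5 + h**2 (Y(h) = -5 + h*h = -5 + h**2)
f(22)/Y(19) + Q(-5)/290 = 1/(22*(-5 + 19**2)) + (-3 - 5)/290 = 1/(22*(-5 + 361)) - 8*1/290 = (1/22)/356 - 4/145 = (1/22)*(1/356) - 4/145 = 1/7832 - 4/145 = -31183/1135640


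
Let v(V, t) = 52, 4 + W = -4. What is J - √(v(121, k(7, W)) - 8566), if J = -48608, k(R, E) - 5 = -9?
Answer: -48608 - 3*I*√946 ≈ -48608.0 - 92.271*I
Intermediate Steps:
W = -8 (W = -4 - 4 = -8)
k(R, E) = -4 (k(R, E) = 5 - 9 = -4)
J - √(v(121, k(7, W)) - 8566) = -48608 - √(52 - 8566) = -48608 - √(-8514) = -48608 - 3*I*√946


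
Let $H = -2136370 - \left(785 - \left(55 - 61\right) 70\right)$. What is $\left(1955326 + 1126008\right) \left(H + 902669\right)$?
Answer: $-3805157844604$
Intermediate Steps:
$H = -2137575$ ($H = -2136370 - 1205 = -2137575$)
$\left(1955326 + 1126008\right) \left(H + 902669\right) = \left(1955326 + 1126008\right) \left(-2137575 + 902669\right) = 3081334 \left(-1234906\right) = -3805157844604$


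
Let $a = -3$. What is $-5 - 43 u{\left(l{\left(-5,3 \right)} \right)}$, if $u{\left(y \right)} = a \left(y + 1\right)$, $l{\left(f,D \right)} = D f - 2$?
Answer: $-2069$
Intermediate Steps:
$l{\left(f,D \right)} = -2 + D f$
$u{\left(y \right)} = -3 - 3 y$ ($u{\left(y \right)} = - 3 \left(y + 1\right) = - 3 \left(1 + y\right) = -3 - 3 y$)
$-5 - 43 u{\left(l{\left(-5,3 \right)} \right)} = -5 - 43 \left(-3 - 3 \left(-2 + 3 \left(-5\right)\right)\right) = -5 - 43 \left(-3 - 3 \left(-2 - 15\right)\right) = -5 - 43 \left(-3 - -51\right) = -5 - 43 \left(-3 + 51\right) = -5 - 2064 = -2069$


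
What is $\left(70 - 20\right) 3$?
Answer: $150$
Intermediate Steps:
$\left(70 - 20\right) 3 = 50 \cdot 3 = 150$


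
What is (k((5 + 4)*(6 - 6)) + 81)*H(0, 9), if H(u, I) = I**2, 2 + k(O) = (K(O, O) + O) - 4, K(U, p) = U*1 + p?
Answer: 6075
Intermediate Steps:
K(U, p) = U + p
k(O) = -6 + 3*O (k(O) = -2 + (((O + O) + O) - 4) = -2 + ((2*O + O) - 4) = -2 + (3*O - 4) = -2 + (-4 + 3*O) = -6 + 3*O)
(k((5 + 4)*(6 - 6)) + 81)*H(0, 9) = ((-6 + 3*((5 + 4)*(6 - 6))) + 81)*9**2 = ((-6 + 3*(9*0)) + 81)*81 = ((-6 + 3*0) + 81)*81 = ((-6 + 0) + 81)*81 = (-6 + 81)*81 = 75*81 = 6075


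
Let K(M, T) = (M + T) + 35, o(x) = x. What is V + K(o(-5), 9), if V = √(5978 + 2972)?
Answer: 39 + 5*√358 ≈ 133.60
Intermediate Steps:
K(M, T) = 35 + M + T
V = 5*√358 (V = √8950 = 5*√358 ≈ 94.604)
V + K(o(-5), 9) = 5*√358 + (35 - 5 + 9) = 5*√358 + 39 = 39 + 5*√358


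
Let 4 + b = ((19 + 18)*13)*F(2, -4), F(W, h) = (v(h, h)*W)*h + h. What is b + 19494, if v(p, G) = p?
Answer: 32958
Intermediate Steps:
F(W, h) = h + W*h² (F(W, h) = (h*W)*h + h = (W*h)*h + h = W*h² + h = h + W*h²)
b = 13464 (b = -4 + ((19 + 18)*13)*(-4*(1 + 2*(-4))) = -4 + (37*13)*(-4*(1 - 8)) = -4 + 481*(-4*(-7)) = -4 + 481*28 = -4 + 13468 = 13464)
b + 19494 = 13464 + 19494 = 32958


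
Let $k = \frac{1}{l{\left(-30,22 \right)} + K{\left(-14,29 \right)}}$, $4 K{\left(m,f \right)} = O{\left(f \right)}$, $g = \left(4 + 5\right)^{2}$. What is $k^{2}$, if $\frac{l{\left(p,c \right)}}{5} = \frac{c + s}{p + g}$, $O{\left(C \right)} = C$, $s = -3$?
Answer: $\frac{41616}{3455881} \approx 0.012042$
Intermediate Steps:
$g = 81$ ($g = 9^{2} = 81$)
$K{\left(m,f \right)} = \frac{f}{4}$
$l{\left(p,c \right)} = \frac{5 \left(-3 + c\right)}{81 + p}$ ($l{\left(p,c \right)} = 5 \frac{c - 3}{p + 81} = 5 \frac{-3 + c}{81 + p} = \frac{5 \left(-3 + c\right)}{81 + p}$)
$k = \frac{204}{1859}$ ($k = \frac{1}{\frac{5 \left(-3 + 22\right)}{81 - 30} + \frac{1}{4} \cdot 29} = \frac{1}{5 \cdot \frac{1}{51} \cdot 19 + \frac{29}{4}} = \frac{1}{\frac{95}{51} + \frac{29}{4}} = \frac{1}{\frac{1859}{204}} = \frac{204}{1859} \approx 0.10974$)
$k^{2} = \left(\frac{204}{1859}\right)^{2} = \frac{41616}{3455881}$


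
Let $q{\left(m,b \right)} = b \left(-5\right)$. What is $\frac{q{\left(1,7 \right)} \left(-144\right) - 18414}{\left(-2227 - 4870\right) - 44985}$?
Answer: $\frac{6687}{26041} \approx 0.25679$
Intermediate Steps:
$q{\left(m,b \right)} = - 5 b$
$\frac{q{\left(1,7 \right)} \left(-144\right) - 18414}{\left(-2227 - 4870\right) - 44985} = \frac{\left(-5\right) 7 \left(-144\right) - 18414}{\left(-2227 - 4870\right) - 44985} = \frac{\left(-35\right) \left(-144\right) - 18414}{\left(-2227 - 4870\right) - 44985} = \frac{5040 - 18414}{-7097 - 44985} = - \frac{13374}{-52082} = \left(-13374\right) \left(- \frac{1}{52082}\right) = \frac{6687}{26041}$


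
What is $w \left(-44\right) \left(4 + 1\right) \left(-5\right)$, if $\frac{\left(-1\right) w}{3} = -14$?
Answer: $46200$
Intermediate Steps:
$w = 42$ ($w = \left(-3\right) \left(-14\right) = 42$)
$w \left(-44\right) \left(4 + 1\right) \left(-5\right) = 42 \left(-44\right) \left(4 + 1\right) \left(-5\right) = - 1848 \cdot 5 \left(-5\right) = \left(-1848\right) \left(-25\right) = 46200$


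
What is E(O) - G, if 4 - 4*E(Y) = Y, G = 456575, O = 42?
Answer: -913169/2 ≈ -4.5658e+5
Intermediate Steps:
E(Y) = 1 - Y/4
E(O) - G = (1 - ¼*42) - 1*456575 = (1 - 21/2) - 456575 = -19/2 - 456575 = -913169/2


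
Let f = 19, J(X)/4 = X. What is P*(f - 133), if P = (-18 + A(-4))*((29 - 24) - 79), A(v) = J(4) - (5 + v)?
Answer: -25308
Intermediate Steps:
J(X) = 4*X
A(v) = 11 - v (A(v) = 4*4 - (5 + v) = 16 + (-5 - v) = 11 - v)
P = 222 (P = (-18 + (11 - 1*(-4)))*((29 - 24) - 79) = (-18 + (11 + 4))*(5 - 79) = (-18 + 15)*(-74) = -3*(-74) = 222)
P*(f - 133) = 222*(19 - 133) = 222*(-114) = -25308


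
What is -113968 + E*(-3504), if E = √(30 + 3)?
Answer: -113968 - 3504*√33 ≈ -1.3410e+5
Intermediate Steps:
E = √33 ≈ 5.7446
-113968 + E*(-3504) = -113968 + √33*(-3504) = -113968 - 3504*√33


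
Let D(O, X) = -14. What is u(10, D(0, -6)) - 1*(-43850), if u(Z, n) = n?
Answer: 43836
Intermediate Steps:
u(10, D(0, -6)) - 1*(-43850) = -14 - 1*(-43850) = -14 + 43850 = 43836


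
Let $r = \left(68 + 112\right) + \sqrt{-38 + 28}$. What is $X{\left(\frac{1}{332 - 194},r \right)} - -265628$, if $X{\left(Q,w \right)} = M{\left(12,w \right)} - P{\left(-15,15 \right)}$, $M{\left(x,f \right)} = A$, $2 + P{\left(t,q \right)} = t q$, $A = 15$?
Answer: $265870$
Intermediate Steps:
$P{\left(t,q \right)} = -2 + q t$ ($P{\left(t,q \right)} = -2 + t q = -2 + q t$)
$M{\left(x,f \right)} = 15$
$r = 180 + i \sqrt{10}$ ($r = 180 + \sqrt{-10} = 180 + i \sqrt{10} \approx 180.0 + 3.1623 i$)
$X{\left(Q,w \right)} = 242$ ($X{\left(Q,w \right)} = 15 - \left(-2 + 15 \left(-15\right)\right) = 15 - \left(-2 - 225\right) = 15 - -227 = 15 + 227 = 242$)
$X{\left(\frac{1}{332 - 194},r \right)} - -265628 = 242 - -265628 = 242 + 265628 = 265870$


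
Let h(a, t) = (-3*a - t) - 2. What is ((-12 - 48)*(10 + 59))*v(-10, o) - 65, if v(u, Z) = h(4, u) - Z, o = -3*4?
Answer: -33185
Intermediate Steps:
h(a, t) = -2 - t - 3*a (h(a, t) = (-t - 3*a) - 2 = -2 - t - 3*a)
o = -12
v(u, Z) = -14 - Z - u (v(u, Z) = (-2 - u - 3*4) - Z = (-2 - u - 12) - Z = (-14 - u) - Z = -14 - Z - u)
((-12 - 48)*(10 + 59))*v(-10, o) - 65 = ((-12 - 48)*(10 + 59))*(-14 - 1*(-12) - 1*(-10)) - 65 = (-60*69)*(-14 + 12 + 10) - 65 = -4140*8 - 65 = -33120 - 65 = -33185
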